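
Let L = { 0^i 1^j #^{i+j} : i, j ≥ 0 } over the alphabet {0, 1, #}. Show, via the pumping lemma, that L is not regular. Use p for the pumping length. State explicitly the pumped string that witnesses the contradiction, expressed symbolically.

0^{p+k} 1^p #^{2p}

Suppose for contradiction that L is regular, and let p be the pumping length.
Take w = 0^p 1^p #^{2p} ∈ L (with i=j=p, i+j=2p), |w| = 4p ≥ p.
By the pumping lemma, w = xyz with |xy| ≤ p and |y| > 0.
Because |xy| ≤ p and w begins with p copies of 0, we have y = 0^k with 1 ≤ k ≤ p.
Consider xy^2z = 0^{p+k} 1^p #^{2p}. Now the 0- and 1-counts sum to 2p+k, but the #-count is 2p ≠ 2p+k. So xy^2z ∉ L.
Contradiction. Therefore L is not regular.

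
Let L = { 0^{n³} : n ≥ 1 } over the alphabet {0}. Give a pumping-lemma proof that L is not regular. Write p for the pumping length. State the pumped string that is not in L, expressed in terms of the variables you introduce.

Suppose for contradiction that L is regular, and let p be the pumping length.
Take w = 0^{p³} ∈ L with |w| = p³ ≥ p.
By the pumping lemma, w = xyz with |xy| ≤ p and |y| > 0.
Then y = 0^k for some k with 1 ≤ k ≤ p.
Pump with i = 2: xy^2z = 0^{p³+k}. Since 1 ≤ k ≤ p, p³ < p³+k ≤ p³+p < p³+3p²+3p+1 = (p+1)³, so p³+k is not a perfect cube. So xy^2z ∉ L.
This contradicts the pumping lemma, so L is not regular.

0^{p³+k}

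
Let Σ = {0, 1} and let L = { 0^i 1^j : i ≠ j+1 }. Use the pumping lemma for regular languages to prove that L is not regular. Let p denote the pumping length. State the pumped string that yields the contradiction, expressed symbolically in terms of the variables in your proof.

Suppose for contradiction that L is regular, and let p be the pumping length.
Choose w = 0^p 1^{p+p!-1}. Since p ≠ (p+p!-1)+1 = p+p!, w ∈ L; and |w| ≥ p.
Write w = xyz as guaranteed by the lemma, with |xy| ≤ p and y is nonempty.
Since the first p symbols of w are all 0's and |xy| ≤ p, y lies entirely in the leading 0-block: y = 0^k for some k with 1 ≤ k ≤ p.
Since 1 ≤ k ≤ p, k divides p!; set t = 1 + p!/k. Then xy^t z has p + (p!/k)·k = p + p! copies of 0. Now the 0-count is p+p! and (1-count)+1 = (p+p!-1)+1 = p+p!, so i ≠ j+1 fails. So xy^t z = 0^{p+p!} 1^{p+p!-1} ∉ L.
This is a contradiction; hence L is not regular.

0^{p+p!} 1^{p+p!-1}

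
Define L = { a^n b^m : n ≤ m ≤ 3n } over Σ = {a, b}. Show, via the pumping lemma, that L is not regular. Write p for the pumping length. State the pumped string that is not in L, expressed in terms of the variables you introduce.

Assume L is regular; let p be its pumping constant.
Take w = a^p b^p ∈ L (since p ≤ p ≤ 3p), with |w| = 2p ≥ p.
By the pumping lemma, w = xyz with |xy| ≤ p and |y| > 0.
The first p characters of w are a's, so xy (and hence y) consists only of a's. Write y = a^k, 1 ≤ k ≤ p.
Pump with i = 2: xy^2z = a^{p+k} b^p. Now n = p+k > p = m, so the condition n ≤ m fails. Thus xy^2z ∉ L.
This contradicts the pumping lemma, so L is not regular.

a^{p+k} b^p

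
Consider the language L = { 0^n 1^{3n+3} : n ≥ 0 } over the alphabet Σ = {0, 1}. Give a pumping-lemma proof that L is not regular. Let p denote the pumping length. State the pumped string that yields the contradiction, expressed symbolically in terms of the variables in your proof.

0^{p+k} 1^{3p+3}

Assume L is regular. Let p be the pumping length given by the pumping lemma.
Take w = 0^p 1^{3p+3}. Then w ∈ L and |w| = 4p+3 ≥ p.
By the pumping lemma, w = xyz with |xy| ≤ p and |y| > 0.
Since the first p symbols of w are all 0's and |xy| ≤ p, y lies entirely in the leading 0-block: y = 0^k for some k with 1 ≤ k ≤ p.
Pump with i = 2: xy^2z = 0^{p+k} 1^{3p+3}. For this to lie in L we would need 3p+3 = 3(p+k)+3, which forces k = 0. But k ≥ 1, so xy^2z ∉ L.
This is a contradiction; hence L is not regular.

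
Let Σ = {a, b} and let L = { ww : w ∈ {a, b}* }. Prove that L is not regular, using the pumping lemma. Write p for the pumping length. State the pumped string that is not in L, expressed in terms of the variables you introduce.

Assume L is regular; let p be its pumping constant.
Take w = a^p b^p a^p b^p = uu where u = a^pb^p; then w ∈ L and |w| = 4p ≥ p.
By the pumping lemma, w = xyz with |xy| ≤ p and |y| > 0.
Since the first p symbols of w are all a's and |xy| ≤ p, y lies entirely in the leading a-block: y = a^k for some k with 1 ≤ k ≤ p.
Pump with i = 2: xy^2z = a^{p+k} b^p a^p b^p, of length 4p+k. Suppose this equals vv. The string starts with a and ends with b, so v does too; thus the boundary between the two copies of v is a b→a transition. There is exactly one such transition, at position 2p+k, so |v| = 2p+k and |vv| = 4p+2k ≠ 4p+k since k ≥ 1. So xy^2z ∉ L.
Contradiction. Therefore L is not regular.

a^{p+k} b^p a^p b^p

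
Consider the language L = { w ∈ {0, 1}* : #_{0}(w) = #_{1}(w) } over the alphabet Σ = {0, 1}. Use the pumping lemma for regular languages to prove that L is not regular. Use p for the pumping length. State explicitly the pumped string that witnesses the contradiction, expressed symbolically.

Toward a contradiction, assume L is regular with pumping length p.
Choose w = 0^p 1^p ∈ L with |w| = 2p ≥ p.
Write w = xyz as guaranteed by the lemma, with |xy| ≤ p and |y| > 0.
The first p characters of w are 0's, so xy (and hence y) consists only of 0's. Write y = 0^k, 1 ≤ k ≤ p.
Pump with i = 2: xy^2z = 0^{p+k} 1^p has p+k occurrences of 0 but only p of 1. Since k ≥ 1 the counts differ, so xy^2z ∉ L.
This is a contradiction; hence L is not regular.

0^{p+k} 1^p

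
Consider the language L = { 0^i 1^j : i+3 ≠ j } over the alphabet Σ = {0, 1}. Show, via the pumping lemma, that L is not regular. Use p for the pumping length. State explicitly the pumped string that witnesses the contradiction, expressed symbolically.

Assume L is regular; let p be its pumping constant.
Choose w = 0^p 1^{p+p!+3}. Since p ≠ (p+p!+3)-3 = p+p!, w ∈ L; and |w| ≥ p.
The pumping lemma gives a decomposition w = xyz where |xy| ≤ p and |y| > 0.
The first p characters of w are 0's, so xy (and hence y) consists only of 0's. Write y = 0^k, 1 ≤ k ≤ p.
Since 1 ≤ k ≤ p, k divides p!; set t = 1 + p!/k. Then xy^t z has p + (p!/k)·k = p + p! copies of 0. Now the 0-count is p+p! and (1-count)-3 = (p+p!+3)-3 = p+p!, so i+3 ≠ j fails. So xy^t z = 0^{p+p!} 1^{p+p!+3} ∉ L.
Contradiction. Therefore L is not regular.

0^{p+p!} 1^{p+p!+3}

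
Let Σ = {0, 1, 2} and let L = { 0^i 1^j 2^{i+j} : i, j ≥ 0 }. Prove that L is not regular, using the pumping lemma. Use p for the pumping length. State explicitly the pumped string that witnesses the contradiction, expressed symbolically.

0^{p+k} 1^p 2^{2p}

Toward a contradiction, assume L is regular with pumping length p.
Take w = 0^p 1^p 2^{2p} ∈ L (with i=j=p, i+j=2p), |w| = 4p ≥ p.
The pumping lemma gives a decomposition w = xyz where |xy| ≤ p and |y| ≥ 1.
Since the first p symbols of w are all 0's and |xy| ≤ p, y lies entirely in the leading 0-block: y = 0^k for some k with 1 ≤ k ≤ p.
Consider xy^2z = 0^{p+k} 1^p 2^{2p}. Now the 0- and 1-counts sum to 2p+k, but the 2-count is 2p ≠ 2p+k. So xy^2z ∉ L.
Contradiction. Therefore L is not regular.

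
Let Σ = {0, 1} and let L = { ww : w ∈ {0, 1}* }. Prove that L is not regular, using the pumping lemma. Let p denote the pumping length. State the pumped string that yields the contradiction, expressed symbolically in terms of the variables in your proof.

Assume L is regular; let p be its pumping constant.
Take w = 0^p 1^p 0^p 1^p = uu where u = 0^p1^p; then w ∈ L and |w| = 4p ≥ p.
Write w = xyz as guaranteed by the lemma, with |xy| ≤ p and y is nonempty.
The first p characters of w are 0's, so xy (and hence y) consists only of 0's. Write y = 0^k, 1 ≤ k ≤ p.
Pump with i = 2: xy^2z = 0^{p+k} 1^p 0^p 1^p, of length 4p+k. Suppose this equals vv. The string starts with 0 and ends with 1, so v does too; thus the boundary between the two copies of v is a 1→0 transition. There is exactly one such transition, at position 2p+k, so |v| = 2p+k and |vv| = 4p+2k ≠ 4p+k since k ≥ 1. So xy^2z ∉ L.
Contradiction. Therefore L is not regular.

0^{p+k} 1^p 0^p 1^p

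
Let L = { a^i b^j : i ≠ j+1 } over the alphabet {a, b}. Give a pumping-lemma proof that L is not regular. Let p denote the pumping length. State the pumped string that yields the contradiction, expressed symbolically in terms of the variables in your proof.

a^{p+p!} b^{p+p!-1}

Assume L is regular. Let p be the pumping length given by the pumping lemma.
Choose w = a^p b^{p+p!-1}. Since p ≠ (p+p!-1)+1 = p+p!, w ∈ L; and |w| ≥ p.
The pumping lemma gives a decomposition w = xyz where |xy| ≤ p and |y| ≥ 1.
Since the first p symbols of w are all a's and |xy| ≤ p, y lies entirely in the leading a-block: y = a^k for some k with 1 ≤ k ≤ p.
Since 1 ≤ k ≤ p, k divides p!; set t = 1 + p!/k. Then xy^t z has p + (p!/k)·k = p + p! copies of a. Now the a-count is p+p! and (b-count)+1 = (p+p!-1)+1 = p+p!, so i ≠ j+1 fails. So xy^t z = a^{p+p!} b^{p+p!-1} ∉ L.
This contradicts the pumping lemma, so L is not regular.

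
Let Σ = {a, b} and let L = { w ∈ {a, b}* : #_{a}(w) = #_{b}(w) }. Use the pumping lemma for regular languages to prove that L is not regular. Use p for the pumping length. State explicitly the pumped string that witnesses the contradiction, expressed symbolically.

Suppose for contradiction that L is regular, and let p be the pumping length.
Choose w = a^p b^p ∈ L with |w| = 2p ≥ p.
Write w = xyz as guaranteed by the lemma, with |xy| ≤ p and y is nonempty.
The first p characters of w are a's, so xy (and hence y) consists only of a's. Write y = a^k, 1 ≤ k ≤ p.
Pump with i = 2: xy^2z = a^{p+k} b^p has p+k occurrences of a but only p of b. Since k ≥ 1 the counts differ, so xy^2z ∉ L.
Contradiction. Therefore L is not regular.

a^{p+k} b^p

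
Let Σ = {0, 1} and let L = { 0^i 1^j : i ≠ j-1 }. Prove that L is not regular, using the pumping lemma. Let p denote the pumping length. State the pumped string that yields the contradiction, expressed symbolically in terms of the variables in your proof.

0^{p+p!} 1^{p+p!+1}

Toward a contradiction, assume L is regular with pumping length p.
Choose w = 0^p 1^{p+p!+1}. Since p ≠ (p+p!+1)-1 = p+p!, w ∈ L; and |w| ≥ p.
The pumping lemma gives a decomposition w = xyz where |xy| ≤ p and |y| > 0.
Since the first p symbols of w are all 0's and |xy| ≤ p, y lies entirely in the leading 0-block: y = 0^k for some k with 1 ≤ k ≤ p.
Since 1 ≤ k ≤ p, k divides p!; set t = 1 + p!/k. Then xy^t z has p + (p!/k)·k = p + p! copies of 0. Now the 0-count is p+p! and (1-count)-1 = (p+p!+1)-1 = p+p!, so i ≠ j-1 fails. So xy^t z = 0^{p+p!} 1^{p+p!+1} ∉ L.
This is a contradiction; hence L is not regular.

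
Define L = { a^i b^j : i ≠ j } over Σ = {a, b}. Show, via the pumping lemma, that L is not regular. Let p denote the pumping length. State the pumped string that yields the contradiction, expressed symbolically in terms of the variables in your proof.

a^{p+p!} b^{p+p!}

Toward a contradiction, assume L is regular with pumping length p.
Choose w = a^p b^{p+p!}. Since p ≠ p+p!, w ∈ L; and |w| ≥ p.
By the pumping lemma, w = xyz with |xy| ≤ p and |y| > 0.
Because |xy| ≤ p and w begins with p copies of a, we have y = a^k with 1 ≤ k ≤ p.
Since 1 ≤ k ≤ p, k divides p!; set t = 1 + p!/k. Then xy^t z has p + (p!/k)·k = p + p! copies of a. Now the a-count equals the b-count, so i ≠ j fails. So xy^t z = a^{p+p!} b^{p+p!} ∉ L.
This contradicts the pumping lemma, so L is not regular.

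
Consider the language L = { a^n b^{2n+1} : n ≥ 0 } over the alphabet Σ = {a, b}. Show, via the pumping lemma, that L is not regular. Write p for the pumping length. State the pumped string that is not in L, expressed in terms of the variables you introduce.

a^{p+k} b^{2p+1}

Suppose for contradiction that L is regular, and let p be the pumping length.
Let w = a^p b^{2p+1} ∈ L; note |w| = 3p+1 ≥ p.
By the pumping lemma, w = xyz with |xy| ≤ p and |y| > 0.
Since the first p symbols of w are all a's and |xy| ≤ p, y lies entirely in the leading a-block: y = a^k for some k with 1 ≤ k ≤ p.
Pump with i = 2: xy^2z = a^{p+k} b^{2p+1}. For this to lie in L we would need 2p+1 = 2(p+k)+1, which forces k = 0. But k ≥ 1, so xy^2z ∉ L.
Contradiction. Therefore L is not regular.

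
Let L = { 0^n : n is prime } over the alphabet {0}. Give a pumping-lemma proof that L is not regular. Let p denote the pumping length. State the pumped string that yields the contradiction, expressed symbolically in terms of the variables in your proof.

Assume L is regular. Let p be the pumping length given by the pumping lemma.
Let q be a prime with q ≥ p+2 (infinitely many primes exist), and take w = 0^q ∈ L with |w| = q ≥ p.
By the pumping lemma, w = xyz with |xy| ≤ p and y is nonempty.
Then y = 0^k for some k with 1 ≤ k ≤ p.
Since 1 ≤ k ≤ p, |xz| = q-k. Pump with i = q+1: |xy^{q+1}z| = (q-k)+(q+1)k = q+qk = q(1+k), which is composite (both factors ≥ 2). So xy^{q+1}z = 0^{q(1+k)} ∉ L.
Contradiction. Therefore L is not regular.

0^{q(1+k)}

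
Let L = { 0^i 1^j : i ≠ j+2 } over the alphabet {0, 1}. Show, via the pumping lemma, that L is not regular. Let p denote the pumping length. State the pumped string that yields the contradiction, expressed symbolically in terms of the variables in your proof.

0^{p+p!} 1^{p+p!-2}

Assume L is regular; let p be its pumping constant.
Choose w = 0^p 1^{p+p!-2}. Since p ≠ (p+p!-2)+2 = p+p!, w ∈ L; and |w| ≥ p.
By the pumping lemma, w = xyz with |xy| ≤ p and |y| > 0.
Since the first p symbols of w are all 0's and |xy| ≤ p, y lies entirely in the leading 0-block: y = 0^k for some k with 1 ≤ k ≤ p.
Since 1 ≤ k ≤ p, k divides p!; set t = 1 + p!/k. Then xy^t z has p + (p!/k)·k = p + p! copies of 0. Now the 0-count is p+p! and (1-count)+2 = (p+p!-2)+2 = p+p!, so i ≠ j+2 fails. So xy^t z = 0^{p+p!} 1^{p+p!-2} ∉ L.
This is a contradiction; hence L is not regular.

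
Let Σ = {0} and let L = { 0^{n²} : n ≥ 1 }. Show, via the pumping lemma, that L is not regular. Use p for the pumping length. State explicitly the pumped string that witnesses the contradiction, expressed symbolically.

0^{p²+k}

Assume L is regular; let p be its pumping constant.
Take w = 0^{p²} ∈ L with |w| = p² ≥ p.
By the pumping lemma, w = xyz with |xy| ≤ p and y is nonempty.
Then y = 0^k for some k with 1 ≤ k ≤ p.
Pump with i = 2: xy^2z = 0^{p²+k}. Since 1 ≤ k ≤ p, p² < p²+k ≤ p²+p < (p+1)², so p²+k lies strictly between consecutive squares and is not a perfect square. So xy^2z ∉ L.
This contradicts the pumping lemma, so L is not regular.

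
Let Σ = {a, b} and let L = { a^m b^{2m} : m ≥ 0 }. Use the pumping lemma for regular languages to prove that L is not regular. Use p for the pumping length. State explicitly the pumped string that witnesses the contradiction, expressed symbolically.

Suppose for contradiction that L is regular, and let p be the pumping length.
Choose w = a^p b^{2p}, which is in L with |w| = 3p ≥ p.
By the pumping lemma, w = xyz with |xy| ≤ p and y is nonempty.
Because |xy| ≤ p and w begins with p copies of a, we have y = a^k with 1 ≤ k ≤ p.
Pump with i = 2: xy^2z = a^{p+k} b^{2p}. For this to lie in L we would need 2p = 2(p+k), which forces k = 0. But k ≥ 1, so xy^2z ∉ L.
This is a contradiction; hence L is not regular.

a^{p+k} b^{2p}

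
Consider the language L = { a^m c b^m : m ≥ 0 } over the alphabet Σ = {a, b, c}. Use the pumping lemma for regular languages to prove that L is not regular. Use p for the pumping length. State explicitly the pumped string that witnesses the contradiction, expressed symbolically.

a^{p+k} c b^p

Suppose for contradiction that L is regular, and let p be the pumping length.
Take w = a^p c b^p ∈ L with |w| = 2p+1 ≥ p.
By the pumping lemma, w = xyz with |xy| ≤ p and |y| > 0.
Since the first p symbols of w are all a's and |xy| ≤ p, y lies entirely in the leading a-block: y = a^k for some k with 1 ≤ k ≤ p.
Pump with i = 2: xy^2z = a^{p+k} c b^p, which would require p+k = p. But k ≥ 1, so xy^2z ∉ L.
Contradiction. Therefore L is not regular.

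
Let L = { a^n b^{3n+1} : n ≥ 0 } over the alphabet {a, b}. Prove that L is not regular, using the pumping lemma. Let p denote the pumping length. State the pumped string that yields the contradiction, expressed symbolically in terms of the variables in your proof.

Toward a contradiction, assume L is regular with pumping length p.
Choose w = a^p b^{3p+1}, which is in L with |w| = 4p+1 ≥ p.
Write w = xyz as guaranteed by the lemma, with |xy| ≤ p and |y| ≥ 1.
The first p characters of w are a's, so xy (and hence y) consists only of a's. Write y = a^k, 1 ≤ k ≤ p.
Pump with i = 2: xy^2z = a^{p+k} b^{3p+1}. For this to lie in L we would need 3p+1 = 3(p+k)+1, which forces k = 0. But k ≥ 1, so xy^2z ∉ L.
This contradicts the pumping lemma, so L is not regular.

a^{p+k} b^{3p+1}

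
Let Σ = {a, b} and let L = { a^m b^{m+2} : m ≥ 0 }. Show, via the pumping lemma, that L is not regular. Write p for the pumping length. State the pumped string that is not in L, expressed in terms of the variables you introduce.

a^{p+k} b^{p+2}

Toward a contradiction, assume L is regular with pumping length p.
Let w = a^p b^{p+2} ∈ L; note |w| = 2p+2 ≥ p.
By the pumping lemma, w = xyz with |xy| ≤ p and |y| > 0.
The first p characters of w are a's, so xy (and hence y) consists only of a's. Write y = a^k, 1 ≤ k ≤ p.
Pump with i = 2: xy^2z = a^{p+k} b^{p+2}. For this to lie in L we would need p+2 = (p+k)+2, which forces k = 0. But k ≥ 1, so xy^2z ∉ L.
Contradiction. Therefore L is not regular.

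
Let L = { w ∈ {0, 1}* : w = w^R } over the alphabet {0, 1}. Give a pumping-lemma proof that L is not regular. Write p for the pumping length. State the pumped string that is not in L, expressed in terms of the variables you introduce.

0^{p+k} 1 0^p

Assume L is regular; let p be its pumping constant.
Take w = 0^p 1 0^p, a palindrome of length 2p+1 ≥ p.
The pumping lemma gives a decomposition w = xyz where |xy| ≤ p and y is nonempty.
Since the first p symbols of w are all 0's and |xy| ≤ p, y lies entirely in the leading 0-block: y = 0^k for some k with 1 ≤ k ≤ p.
Pump with i = 2: xy^2z = 0^{p+k} 1 0^p. Its reverse is 0^p 1 0^{p+k}, which differs from xy^2z since k ≥ 1. So xy^2z is not a palindrome and xy^2z ∉ L.
This is a contradiction; hence L is not regular.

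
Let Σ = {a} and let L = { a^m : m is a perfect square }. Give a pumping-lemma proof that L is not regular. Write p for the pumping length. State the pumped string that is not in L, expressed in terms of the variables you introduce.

a^{p²+k}

Toward a contradiction, assume L is regular with pumping length p.
Take w = a^{p²} ∈ L with |w| = p² ≥ p.
The pumping lemma gives a decomposition w = xyz where |xy| ≤ p and |y| > 0.
Then y = a^k for some k with 1 ≤ k ≤ p.
Pump with i = 2: xy^2z = a^{p²+k}. Since 1 ≤ k ≤ p, p² < p²+k ≤ p²+p < (p+1)², so p²+k lies strictly between consecutive squares and is not a perfect square. So xy^2z ∉ L.
This contradicts the pumping lemma, so L is not regular.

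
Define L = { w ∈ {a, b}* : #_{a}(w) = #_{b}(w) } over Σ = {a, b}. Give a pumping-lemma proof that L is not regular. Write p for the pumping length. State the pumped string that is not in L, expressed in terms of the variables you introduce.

Assume L is regular; let p be its pumping constant.
Choose w = a^p b^p ∈ L with |w| = 2p ≥ p.
By the pumping lemma, w = xyz with |xy| ≤ p and y is nonempty.
The first p characters of w are a's, so xy (and hence y) consists only of a's. Write y = a^k, 1 ≤ k ≤ p.
Pump with i = 2: xy^2z = a^{p+k} b^p has p+k occurrences of a but only p of b. Since k ≥ 1 the counts differ, so xy^2z ∉ L.
This is a contradiction; hence L is not regular.

a^{p+k} b^p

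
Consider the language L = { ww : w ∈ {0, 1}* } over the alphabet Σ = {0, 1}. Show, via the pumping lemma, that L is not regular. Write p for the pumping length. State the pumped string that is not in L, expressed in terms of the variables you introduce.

Assume L is regular. Let p be the pumping length given by the pumping lemma.
Take w = 0^p 1^p 0^p 1^p = uu where u = 0^p1^p; then w ∈ L and |w| = 4p ≥ p.
The pumping lemma gives a decomposition w = xyz where |xy| ≤ p and |y| ≥ 1.
Because |xy| ≤ p and w begins with p copies of 0, we have y = 0^k with 1 ≤ k ≤ p.
Pump with i = 2: xy^2z = 0^{p+k} 1^p 0^p 1^p, of length 4p+k. Suppose this equals vv. The string starts with 0 and ends with 1, so v does too; thus the boundary between the two copies of v is a 1→0 transition. There is exactly one such transition, at position 2p+k, so |v| = 2p+k and |vv| = 4p+2k ≠ 4p+k since k ≥ 1. So xy^2z ∉ L.
This contradicts the pumping lemma, so L is not regular.

0^{p+k} 1^p 0^p 1^p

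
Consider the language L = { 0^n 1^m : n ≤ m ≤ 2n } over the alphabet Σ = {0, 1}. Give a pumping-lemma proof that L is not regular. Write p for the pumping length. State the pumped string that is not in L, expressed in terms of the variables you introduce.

Assume L is regular; let p be its pumping constant.
Take w = 0^p 1^p ∈ L (since p ≤ p ≤ 2p), with |w| = 2p ≥ p.
By the pumping lemma, w = xyz with |xy| ≤ p and |y| ≥ 1.
The first p characters of w are 0's, so xy (and hence y) consists only of 0's. Write y = 0^k, 1 ≤ k ≤ p.
Pump with i = 2: xy^2z = 0^{p+k} 1^p. Now n = p+k > p = m, so the condition n ≤ m fails. Thus xy^2z ∉ L.
This contradicts the pumping lemma, so L is not regular.

0^{p+k} 1^p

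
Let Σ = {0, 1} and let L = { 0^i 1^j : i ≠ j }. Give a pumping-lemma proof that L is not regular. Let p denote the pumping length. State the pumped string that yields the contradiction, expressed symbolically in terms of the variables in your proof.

Toward a contradiction, assume L is regular with pumping length p.
Choose w = 0^p 1^{p+p!}. Since p ≠ p+p!, w ∈ L; and |w| ≥ p.
The pumping lemma gives a decomposition w = xyz where |xy| ≤ p and |y| ≥ 1.
Since the first p symbols of w are all 0's and |xy| ≤ p, y lies entirely in the leading 0-block: y = 0^k for some k with 1 ≤ k ≤ p.
Since 1 ≤ k ≤ p, k divides p!; set t = 1 + p!/k. Then xy^t z has p + (p!/k)·k = p + p! copies of 0. Now the 0-count equals the 1-count, so i ≠ j fails. So xy^t z = 0^{p+p!} 1^{p+p!} ∉ L.
This contradicts the pumping lemma, so L is not regular.

0^{p+p!} 1^{p+p!}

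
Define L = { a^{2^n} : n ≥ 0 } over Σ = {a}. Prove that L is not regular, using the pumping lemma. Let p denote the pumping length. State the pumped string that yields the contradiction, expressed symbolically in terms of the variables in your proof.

a^{2^p+k}

Toward a contradiction, assume L is regular with pumping length p.
Take w = a^{2^p} ∈ L with |w| = 2^p ≥ p.
Write w = xyz as guaranteed by the lemma, with |xy| ≤ p and |y| > 0.
Then y = a^k for some k with 1 ≤ k ≤ p.
Pump with i = 2: xy^2z = a^{2^p+k}. Since 1 ≤ k ≤ p < 2^p, we have 2^p < 2^p+k < 2^{p+1}, so 2^p+k is not a power of 2. So xy^2z ∉ L.
This contradicts the pumping lemma, so L is not regular.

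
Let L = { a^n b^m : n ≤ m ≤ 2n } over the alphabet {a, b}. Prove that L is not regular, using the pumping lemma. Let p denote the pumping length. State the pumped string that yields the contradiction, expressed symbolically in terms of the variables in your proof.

Toward a contradiction, assume L is regular with pumping length p.
Take w = a^p b^p ∈ L (since p ≤ p ≤ 2p), with |w| = 2p ≥ p.
By the pumping lemma, w = xyz with |xy| ≤ p and |y| ≥ 1.
Since the first p symbols of w are all a's and |xy| ≤ p, y lies entirely in the leading a-block: y = a^k for some k with 1 ≤ k ≤ p.
Pump with i = 2: xy^2z = a^{p+k} b^p. Now n = p+k > p = m, so the condition n ≤ m fails. Thus xy^2z ∉ L.
This is a contradiction; hence L is not regular.

a^{p+k} b^p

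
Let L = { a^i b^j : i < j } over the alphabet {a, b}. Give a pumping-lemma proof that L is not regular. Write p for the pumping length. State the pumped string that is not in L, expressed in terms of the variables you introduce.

a^{p+k} b^{p+1}

Assume L is regular; let p be its pumping constant.
Choose w = a^p b^{p+1} ∈ L, with |w| = 2p+1 ≥ p.
The pumping lemma gives a decomposition w = xyz where |xy| ≤ p and |y| > 0.
The first p characters of w are a's, so xy (and hence y) consists only of a's. Write y = a^k, 1 ≤ k ≤ p.
Consider xy^2z = a^{p+k} b^{p+1}. Since k ≥ 1, the a-count p+k is at least p+1, so i < j fails; thus xy^2z ∉ L.
Contradiction. Therefore L is not regular.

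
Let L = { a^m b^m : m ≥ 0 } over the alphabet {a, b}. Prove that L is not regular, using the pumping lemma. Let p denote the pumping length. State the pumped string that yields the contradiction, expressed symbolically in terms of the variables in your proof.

a^{p+k} b^p

Assume L is regular. Let p be the pumping length given by the pumping lemma.
Let w = a^p b^p ∈ L; note |w| = 2p ≥ p.
By the pumping lemma, w = xyz with |xy| ≤ p and y is nonempty.
Since the first p symbols of w are all a's and |xy| ≤ p, y lies entirely in the leading a-block: y = a^k for some k with 1 ≤ k ≤ p.
Pump with i = 2: xy^2z = a^{p+k} b^p. For this to lie in L we would need p = p+k, which forces k = 0. But k ≥ 1, so xy^2z ∉ L.
This is a contradiction; hence L is not regular.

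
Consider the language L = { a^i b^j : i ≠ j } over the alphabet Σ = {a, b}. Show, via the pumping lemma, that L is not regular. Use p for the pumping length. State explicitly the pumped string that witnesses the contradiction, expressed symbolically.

Assume L is regular. Let p be the pumping length given by the pumping lemma.
Choose w = a^p b^{p+p!}. Since p ≠ p+p!, w ∈ L; and |w| ≥ p.
The pumping lemma gives a decomposition w = xyz where |xy| ≤ p and |y| > 0.
The first p characters of w are a's, so xy (and hence y) consists only of a's. Write y = a^k, 1 ≤ k ≤ p.
Since 1 ≤ k ≤ p, k divides p!; set t = 1 + p!/k. Then xy^t z has p + (p!/k)·k = p + p! copies of a. Now the a-count equals the b-count, so i ≠ j fails. So xy^t z = a^{p+p!} b^{p+p!} ∉ L.
This contradicts the pumping lemma, so L is not regular.

a^{p+p!} b^{p+p!}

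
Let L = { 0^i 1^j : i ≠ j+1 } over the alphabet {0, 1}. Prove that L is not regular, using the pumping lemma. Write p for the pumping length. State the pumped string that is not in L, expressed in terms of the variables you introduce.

Assume L is regular; let p be its pumping constant.
Choose w = 0^p 1^{p+p!-1}. Since p ≠ (p+p!-1)+1 = p+p!, w ∈ L; and |w| ≥ p.
The pumping lemma gives a decomposition w = xyz where |xy| ≤ p and y is nonempty.
Because |xy| ≤ p and w begins with p copies of 0, we have y = 0^k with 1 ≤ k ≤ p.
Since 1 ≤ k ≤ p, k divides p!; set t = 1 + p!/k. Then xy^t z has p + (p!/k)·k = p + p! copies of 0. Now the 0-count is p+p! and (1-count)+1 = (p+p!-1)+1 = p+p!, so i ≠ j+1 fails. So xy^t z = 0^{p+p!} 1^{p+p!-1} ∉ L.
Contradiction. Therefore L is not regular.

0^{p+p!} 1^{p+p!-1}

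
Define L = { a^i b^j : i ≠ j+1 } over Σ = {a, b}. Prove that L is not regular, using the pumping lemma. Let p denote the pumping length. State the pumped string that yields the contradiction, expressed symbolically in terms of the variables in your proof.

Toward a contradiction, assume L is regular with pumping length p.
Choose w = a^p b^{p+p!-1}. Since p ≠ (p+p!-1)+1 = p+p!, w ∈ L; and |w| ≥ p.
The pumping lemma gives a decomposition w = xyz where |xy| ≤ p and |y| ≥ 1.
The first p characters of w are a's, so xy (and hence y) consists only of a's. Write y = a^k, 1 ≤ k ≤ p.
Since 1 ≤ k ≤ p, k divides p!; set t = 1 + p!/k. Then xy^t z has p + (p!/k)·k = p + p! copies of a. Now the a-count is p+p! and (b-count)+1 = (p+p!-1)+1 = p+p!, so i ≠ j+1 fails. So xy^t z = a^{p+p!} b^{p+p!-1} ∉ L.
This contradicts the pumping lemma, so L is not regular.

a^{p+p!} b^{p+p!-1}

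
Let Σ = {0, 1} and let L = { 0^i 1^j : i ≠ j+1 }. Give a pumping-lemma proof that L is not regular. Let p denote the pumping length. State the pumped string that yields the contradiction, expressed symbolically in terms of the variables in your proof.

Assume L is regular. Let p be the pumping length given by the pumping lemma.
Choose w = 0^p 1^{p+p!-1}. Since p ≠ (p+p!-1)+1 = p+p!, w ∈ L; and |w| ≥ p.
By the pumping lemma, w = xyz with |xy| ≤ p and |y| ≥ 1.
Because |xy| ≤ p and w begins with p copies of 0, we have y = 0^k with 1 ≤ k ≤ p.
Since 1 ≤ k ≤ p, k divides p!; set t = 1 + p!/k. Then xy^t z has p + (p!/k)·k = p + p! copies of 0. Now the 0-count is p+p! and (1-count)+1 = (p+p!-1)+1 = p+p!, so i ≠ j+1 fails. So xy^t z = 0^{p+p!} 1^{p+p!-1} ∉ L.
This contradicts the pumping lemma, so L is not regular.

0^{p+p!} 1^{p+p!-1}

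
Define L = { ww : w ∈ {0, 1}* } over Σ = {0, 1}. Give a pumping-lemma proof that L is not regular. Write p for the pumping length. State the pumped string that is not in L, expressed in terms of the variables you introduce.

0^{p+k} 1^p 0^p 1^p

Assume L is regular. Let p be the pumping length given by the pumping lemma.
Take w = 0^p 1^p 0^p 1^p = uu where u = 0^p1^p; then w ∈ L and |w| = 4p ≥ p.
By the pumping lemma, w = xyz with |xy| ≤ p and |y| > 0.
The first p characters of w are 0's, so xy (and hence y) consists only of 0's. Write y = 0^k, 1 ≤ k ≤ p.
Pump with i = 2: xy^2z = 0^{p+k} 1^p 0^p 1^p, of length 4p+k. Suppose this equals vv. The string starts with 0 and ends with 1, so v does too; thus the boundary between the two copies of v is a 1→0 transition. There is exactly one such transition, at position 2p+k, so |v| = 2p+k and |vv| = 4p+2k ≠ 4p+k since k ≥ 1. So xy^2z ∉ L.
This contradicts the pumping lemma, so L is not regular.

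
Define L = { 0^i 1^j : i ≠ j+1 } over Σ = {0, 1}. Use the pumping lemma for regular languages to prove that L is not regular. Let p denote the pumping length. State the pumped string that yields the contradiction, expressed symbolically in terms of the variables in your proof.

0^{p+p!} 1^{p+p!-1}

Suppose for contradiction that L is regular, and let p be the pumping length.
Choose w = 0^p 1^{p+p!-1}. Since p ≠ (p+p!-1)+1 = p+p!, w ∈ L; and |w| ≥ p.
By the pumping lemma, w = xyz with |xy| ≤ p and |y| > 0.
The first p characters of w are 0's, so xy (and hence y) consists only of 0's. Write y = 0^k, 1 ≤ k ≤ p.
Since 1 ≤ k ≤ p, k divides p!; set t = 1 + p!/k. Then xy^t z has p + (p!/k)·k = p + p! copies of 0. Now the 0-count is p+p! and (1-count)+1 = (p+p!-1)+1 = p+p!, so i ≠ j+1 fails. So xy^t z = 0^{p+p!} 1^{p+p!-1} ∉ L.
This is a contradiction; hence L is not regular.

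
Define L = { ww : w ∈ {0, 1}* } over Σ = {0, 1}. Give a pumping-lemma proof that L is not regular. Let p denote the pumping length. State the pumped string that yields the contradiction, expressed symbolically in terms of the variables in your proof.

0^{p+k} 1^p 0^p 1^p

Assume L is regular; let p be its pumping constant.
Take w = 0^p 1^p 0^p 1^p = uu where u = 0^p1^p; then w ∈ L and |w| = 4p ≥ p.
The pumping lemma gives a decomposition w = xyz where |xy| ≤ p and y is nonempty.
Because |xy| ≤ p and w begins with p copies of 0, we have y = 0^k with 1 ≤ k ≤ p.
Pump with i = 2: xy^2z = 0^{p+k} 1^p 0^p 1^p, of length 4p+k. Suppose this equals vv. The string starts with 0 and ends with 1, so v does too; thus the boundary between the two copies of v is a 1→0 transition. There is exactly one such transition, at position 2p+k, so |v| = 2p+k and |vv| = 4p+2k ≠ 4p+k since k ≥ 1. So xy^2z ∉ L.
Contradiction. Therefore L is not regular.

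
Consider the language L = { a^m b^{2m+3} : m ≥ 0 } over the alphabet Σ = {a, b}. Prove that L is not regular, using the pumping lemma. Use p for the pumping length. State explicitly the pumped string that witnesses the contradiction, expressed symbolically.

a^{p+k} b^{2p+3}

Toward a contradiction, assume L is regular with pumping length p.
Take w = a^p b^{2p+3}. Then w ∈ L and |w| = 3p+3 ≥ p.
The pumping lemma gives a decomposition w = xyz where |xy| ≤ p and |y| ≥ 1.
Since the first p symbols of w are all a's and |xy| ≤ p, y lies entirely in the leading a-block: y = a^k for some k with 1 ≤ k ≤ p.
Pump with i = 2: xy^2z = a^{p+k} b^{2p+3}. For this to lie in L we would need 2p+3 = 2(p+k)+3, which forces k = 0. But k ≥ 1, so xy^2z ∉ L.
Contradiction. Therefore L is not regular.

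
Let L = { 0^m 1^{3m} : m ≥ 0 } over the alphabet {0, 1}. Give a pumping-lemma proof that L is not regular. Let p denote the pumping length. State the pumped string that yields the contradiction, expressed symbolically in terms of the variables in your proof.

0^{p+k} 1^{3p}

Assume L is regular. Let p be the pumping length given by the pumping lemma.
Choose w = 0^p 1^{3p}, which is in L with |w| = 4p ≥ p.
By the pumping lemma, w = xyz with |xy| ≤ p and |y| ≥ 1.
Since the first p symbols of w are all 0's and |xy| ≤ p, y lies entirely in the leading 0-block: y = 0^k for some k with 1 ≤ k ≤ p.
Pump with i = 2: xy^2z = 0^{p+k} 1^{3p}. For this to lie in L we would need 3p = 3(p+k), which forces k = 0. But k ≥ 1, so xy^2z ∉ L.
This is a contradiction; hence L is not regular.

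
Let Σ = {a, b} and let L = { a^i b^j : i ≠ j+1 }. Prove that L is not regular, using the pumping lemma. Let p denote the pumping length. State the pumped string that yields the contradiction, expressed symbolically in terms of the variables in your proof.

a^{p+p!} b^{p+p!-1}

Assume L is regular; let p be its pumping constant.
Choose w = a^p b^{p+p!-1}. Since p ≠ (p+p!-1)+1 = p+p!, w ∈ L; and |w| ≥ p.
The pumping lemma gives a decomposition w = xyz where |xy| ≤ p and |y| > 0.
Since the first p symbols of w are all a's and |xy| ≤ p, y lies entirely in the leading a-block: y = a^k for some k with 1 ≤ k ≤ p.
Since 1 ≤ k ≤ p, k divides p!; set t = 1 + p!/k. Then xy^t z has p + (p!/k)·k = p + p! copies of a. Now the a-count is p+p! and (b-count)+1 = (p+p!-1)+1 = p+p!, so i ≠ j+1 fails. So xy^t z = a^{p+p!} b^{p+p!-1} ∉ L.
Contradiction. Therefore L is not regular.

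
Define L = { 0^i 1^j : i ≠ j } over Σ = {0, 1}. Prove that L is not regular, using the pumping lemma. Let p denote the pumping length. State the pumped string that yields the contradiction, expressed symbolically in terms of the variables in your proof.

0^{p+p!} 1^{p+p!}

Suppose for contradiction that L is regular, and let p be the pumping length.
Choose w = 0^p 1^{p+p!}. Since p ≠ p+p!, w ∈ L; and |w| ≥ p.
Write w = xyz as guaranteed by the lemma, with |xy| ≤ p and y is nonempty.
Because |xy| ≤ p and w begins with p copies of 0, we have y = 0^k with 1 ≤ k ≤ p.
Since 1 ≤ k ≤ p, k divides p!; set t = 1 + p!/k. Then xy^t z has p + (p!/k)·k = p + p! copies of 0. Now the 0-count equals the 1-count, so i ≠ j fails. So xy^t z = 0^{p+p!} 1^{p+p!} ∉ L.
This contradicts the pumping lemma, so L is not regular.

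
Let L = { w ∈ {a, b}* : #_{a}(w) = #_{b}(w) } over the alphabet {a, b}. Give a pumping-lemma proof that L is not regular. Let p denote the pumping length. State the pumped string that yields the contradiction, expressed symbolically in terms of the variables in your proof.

Assume L is regular. Let p be the pumping length given by the pumping lemma.
Choose w = a^p b^p ∈ L with |w| = 2p ≥ p.
Write w = xyz as guaranteed by the lemma, with |xy| ≤ p and |y| ≥ 1.
Since the first p symbols of w are all a's and |xy| ≤ p, y lies entirely in the leading a-block: y = a^k for some k with 1 ≤ k ≤ p.
Pump with i = 2: xy^2z = a^{p+k} b^p has p+k occurrences of a but only p of b. Since k ≥ 1 the counts differ, so xy^2z ∉ L.
This is a contradiction; hence L is not regular.

a^{p+k} b^p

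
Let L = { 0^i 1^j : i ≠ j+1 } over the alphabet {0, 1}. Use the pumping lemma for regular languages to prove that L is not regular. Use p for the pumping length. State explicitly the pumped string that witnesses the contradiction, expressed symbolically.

0^{p+p!} 1^{p+p!-1}

Suppose for contradiction that L is regular, and let p be the pumping length.
Choose w = 0^p 1^{p+p!-1}. Since p ≠ (p+p!-1)+1 = p+p!, w ∈ L; and |w| ≥ p.
By the pumping lemma, w = xyz with |xy| ≤ p and |y| > 0.
Since the first p symbols of w are all 0's and |xy| ≤ p, y lies entirely in the leading 0-block: y = 0^k for some k with 1 ≤ k ≤ p.
Since 1 ≤ k ≤ p, k divides p!; set t = 1 + p!/k. Then xy^t z has p + (p!/k)·k = p + p! copies of 0. Now the 0-count is p+p! and (1-count)+1 = (p+p!-1)+1 = p+p!, so i ≠ j+1 fails. So xy^t z = 0^{p+p!} 1^{p+p!-1} ∉ L.
This is a contradiction; hence L is not regular.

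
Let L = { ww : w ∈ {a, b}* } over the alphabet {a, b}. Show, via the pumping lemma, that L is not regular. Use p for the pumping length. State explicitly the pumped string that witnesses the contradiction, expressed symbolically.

Suppose for contradiction that L is regular, and let p be the pumping length.
Take w = a^p b^p a^p b^p = uu where u = a^pb^p; then w ∈ L and |w| = 4p ≥ p.
Write w = xyz as guaranteed by the lemma, with |xy| ≤ p and |y| > 0.
Since the first p symbols of w are all a's and |xy| ≤ p, y lies entirely in the leading a-block: y = a^k for some k with 1 ≤ k ≤ p.
Pump with i = 2: xy^2z = a^{p+k} b^p a^p b^p, of length 4p+k. Suppose this equals vv. The string starts with a and ends with b, so v does too; thus the boundary between the two copies of v is a b→a transition. There is exactly one such transition, at position 2p+k, so |v| = 2p+k and |vv| = 4p+2k ≠ 4p+k since k ≥ 1. So xy^2z ∉ L.
This contradicts the pumping lemma, so L is not regular.

a^{p+k} b^p a^p b^p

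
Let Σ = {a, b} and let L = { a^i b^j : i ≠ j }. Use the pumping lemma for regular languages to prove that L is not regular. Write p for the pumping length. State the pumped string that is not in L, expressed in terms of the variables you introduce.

Assume L is regular. Let p be the pumping length given by the pumping lemma.
Choose w = a^p b^{p+p!}. Since p ≠ p+p!, w ∈ L; and |w| ≥ p.
Write w = xyz as guaranteed by the lemma, with |xy| ≤ p and y is nonempty.
The first p characters of w are a's, so xy (and hence y) consists only of a's. Write y = a^k, 1 ≤ k ≤ p.
Since 1 ≤ k ≤ p, k divides p!; set t = 1 + p!/k. Then xy^t z has p + (p!/k)·k = p + p! copies of a. Now the a-count equals the b-count, so i ≠ j fails. So xy^t z = a^{p+p!} b^{p+p!} ∉ L.
This contradicts the pumping lemma, so L is not regular.

a^{p+p!} b^{p+p!}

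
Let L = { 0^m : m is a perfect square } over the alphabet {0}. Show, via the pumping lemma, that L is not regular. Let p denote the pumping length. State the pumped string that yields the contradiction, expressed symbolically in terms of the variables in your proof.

0^{p²+k}

Assume L is regular; let p be its pumping constant.
Take w = 0^{p²} ∈ L with |w| = p² ≥ p.
By the pumping lemma, w = xyz with |xy| ≤ p and y is nonempty.
Then y = 0^k for some k with 1 ≤ k ≤ p.
Pump with i = 2: xy^2z = 0^{p²+k}. Since 1 ≤ k ≤ p, p² < p²+k ≤ p²+p < (p+1)², so p²+k lies strictly between consecutive squares and is not a perfect square. So xy^2z ∉ L.
This is a contradiction; hence L is not regular.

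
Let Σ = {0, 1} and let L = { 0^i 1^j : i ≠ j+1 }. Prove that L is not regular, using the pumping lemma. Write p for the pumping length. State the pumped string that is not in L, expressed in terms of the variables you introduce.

Suppose for contradiction that L is regular, and let p be the pumping length.
Choose w = 0^p 1^{p+p!-1}. Since p ≠ (p+p!-1)+1 = p+p!, w ∈ L; and |w| ≥ p.
By the pumping lemma, w = xyz with |xy| ≤ p and |y| > 0.
Since the first p symbols of w are all 0's and |xy| ≤ p, y lies entirely in the leading 0-block: y = 0^k for some k with 1 ≤ k ≤ p.
Since 1 ≤ k ≤ p, k divides p!; set t = 1 + p!/k. Then xy^t z has p + (p!/k)·k = p + p! copies of 0. Now the 0-count is p+p! and (1-count)+1 = (p+p!-1)+1 = p+p!, so i ≠ j+1 fails. So xy^t z = 0^{p+p!} 1^{p+p!-1} ∉ L.
Contradiction. Therefore L is not regular.

0^{p+p!} 1^{p+p!-1}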